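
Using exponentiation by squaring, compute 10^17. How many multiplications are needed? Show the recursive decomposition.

Computing 10^17 by squaring (build up from 10^1; each line after the first costs one multiplication):

10^1 = 10
10^2 = (10^1)^2 = 10^2 = 100
10^4 = (10^2)^2 = 100^2 = 10000
10^8 = (10^4)^2 = 10000^2 = 100000000
10^16 = (10^8)^2 = 100000000^2 = 10000000000000000
10^17 = 10 * 10^16 = 10 * 10000000000000000 = 100000000000000000

Result: 100000000000000000
Multiplications needed: 5 (5 lines after 10^1)

10^17 = 100000000000000000. Using exponentiation by squaring, this requires 5 multiplications. The key idea: if the exponent is even, square the half-power; if odd, multiply by the base once.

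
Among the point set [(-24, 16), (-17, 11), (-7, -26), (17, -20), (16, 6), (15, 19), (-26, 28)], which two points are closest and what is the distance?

Computing all pairwise distances among 7 points:

d((-24, 16), (-17, 11)) = 8.6023 <-- minimum
d((-24, 16), (-7, -26)) = 45.31
d((-24, 16), (17, -20)) = 54.5619
d((-24, 16), (16, 6)) = 41.2311
d((-24, 16), (15, 19)) = 39.1152
d((-24, 16), (-26, 28)) = 12.1655
d((-17, 11), (-7, -26)) = 38.3275
d((-17, 11), (17, -20)) = 46.0109
d((-17, 11), (16, 6)) = 33.3766
d((-17, 11), (15, 19)) = 32.9848
d((-17, 11), (-26, 28)) = 19.2354
d((-7, -26), (17, -20)) = 24.7386
d((-7, -26), (16, 6)) = 39.4081
d((-7, -26), (15, 19)) = 50.0899
d((-7, -26), (-26, 28)) = 57.2451
d((17, -20), (16, 6)) = 26.0192
d((17, -20), (15, 19)) = 39.0512
d((17, -20), (-26, 28)) = 64.4438
d((16, 6), (15, 19)) = 13.0384
d((16, 6), (-26, 28)) = 47.4131
d((15, 19), (-26, 28)) = 41.9762

Closest pair: (-24, 16) and (-17, 11) with distance 8.6023

The closest pair is (-24, 16) and (-17, 11) with Euclidean distance 8.6023. For 7 points, brute-force pairwise comparison is shown above. For large n, the divide-and-conquer algorithm (sort by x, recurse on halves, check the dividing strip) achieves O(n log n).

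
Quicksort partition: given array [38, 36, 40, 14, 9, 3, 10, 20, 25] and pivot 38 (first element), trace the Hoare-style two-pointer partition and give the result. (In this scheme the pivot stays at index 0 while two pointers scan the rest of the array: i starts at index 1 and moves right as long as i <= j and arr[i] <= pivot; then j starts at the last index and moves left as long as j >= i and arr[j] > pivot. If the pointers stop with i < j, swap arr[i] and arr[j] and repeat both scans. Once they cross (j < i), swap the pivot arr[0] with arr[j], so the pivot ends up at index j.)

Hoare-style two-pointer partition with pivot = 38:

Initial array: [38, 36, 40, 14, 9, 3, 10, 20, 25]

Pointers start at i = 1, j = 8.
i stops at index 2 (arr[2]=40 > 38), j stops at index 8 (arr[8]=25 <= 38): swap arr[2] and arr[8], array becomes [38, 36, 25, 14, 9, 3, 10, 20, 40]
i ends at 8, j ends at 7: the pointers have crossed (j < i), so scanning stops.

Swap pivot arr[0] with arr[7] to place pivot at position 7: [20, 36, 25, 14, 9, 3, 10, 38, 40]
Pivot position: 7

After partitioning with pivot 38, the array becomes [20, 36, 25, 14, 9, 3, 10, 38, 40]. The pivot is placed at index 7. All elements to the left of the pivot are <= 38, and all elements to the right are > 38.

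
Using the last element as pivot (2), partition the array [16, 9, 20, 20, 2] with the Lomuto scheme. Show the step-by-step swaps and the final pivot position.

Lomuto partition with pivot = 2:

Initial array: [16, 9, 20, 20, 2]

arr[0]=16 > 2: no swap
arr[1]=9 > 2: no swap
arr[2]=20 > 2: no swap
arr[3]=20 > 2: no swap

Place pivot at position 0: [2, 9, 20, 20, 16]
Pivot position: 0

After partitioning with pivot 2, the array becomes [2, 9, 20, 20, 16]. The pivot is placed at index 0. All elements to the left of the pivot are <= 2, and all elements to the right are > 2.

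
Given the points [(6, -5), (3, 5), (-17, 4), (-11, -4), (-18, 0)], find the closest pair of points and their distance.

Computing all pairwise distances among 5 points:

d((6, -5), (3, 5)) = 10.4403
d((6, -5), (-17, 4)) = 24.6982
d((6, -5), (-11, -4)) = 17.0294
d((6, -5), (-18, 0)) = 24.5153
d((3, 5), (-17, 4)) = 20.025
d((3, 5), (-11, -4)) = 16.6433
d((3, 5), (-18, 0)) = 21.587
d((-17, 4), (-11, -4)) = 10.0
d((-17, 4), (-18, 0)) = 4.1231 <-- minimum
d((-11, -4), (-18, 0)) = 8.0623

Closest pair: (-17, 4) and (-18, 0) with distance 4.1231

The closest pair is (-17, 4) and (-18, 0) with Euclidean distance 4.1231. For 5 points, brute-force pairwise comparison is shown above. For large n, the divide-and-conquer algorithm (sort by x, recurse on halves, check the dividing strip) achieves O(n log n).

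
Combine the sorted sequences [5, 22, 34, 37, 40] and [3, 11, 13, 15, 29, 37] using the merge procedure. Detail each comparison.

Merging process:

Compare 5 vs 3: take 3 from right. Merged: [3]
Compare 5 vs 11: take 5 from left. Merged: [3, 5]
Compare 22 vs 11: take 11 from right. Merged: [3, 5, 11]
Compare 22 vs 13: take 13 from right. Merged: [3, 5, 11, 13]
Compare 22 vs 15: take 15 from right. Merged: [3, 5, 11, 13, 15]
Compare 22 vs 29: take 22 from left. Merged: [3, 5, 11, 13, 15, 22]
Compare 34 vs 29: take 29 from right. Merged: [3, 5, 11, 13, 15, 22, 29]
Compare 34 vs 37: take 34 from left. Merged: [3, 5, 11, 13, 15, 22, 29, 34]
Compare 37 vs 37: take 37 from left. Merged: [3, 5, 11, 13, 15, 22, 29, 34, 37]
Compare 40 vs 37: take 37 from right. Merged: [3, 5, 11, 13, 15, 22, 29, 34, 37, 37]
Append remaining from left: [40]. Merged: [3, 5, 11, 13, 15, 22, 29, 34, 37, 37, 40]

Final merged array: [3, 5, 11, 13, 15, 22, 29, 34, 37, 37, 40]
Total comparisons: 10

The merged array is [3, 5, 11, 13, 15, 22, 29, 34, 37, 37, 40], requiring 10 comparisons. The merge step runs in O(n) time where n is the total number of elements.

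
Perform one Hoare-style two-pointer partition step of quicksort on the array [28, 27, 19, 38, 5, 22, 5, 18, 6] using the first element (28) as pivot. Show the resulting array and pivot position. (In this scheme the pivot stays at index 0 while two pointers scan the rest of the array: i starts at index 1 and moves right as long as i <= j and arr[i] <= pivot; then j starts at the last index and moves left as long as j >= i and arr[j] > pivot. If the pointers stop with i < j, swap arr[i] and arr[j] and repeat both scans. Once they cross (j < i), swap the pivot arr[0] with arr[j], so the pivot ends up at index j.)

Hoare-style two-pointer partition with pivot = 28:

Initial array: [28, 27, 19, 38, 5, 22, 5, 18, 6]

Pointers start at i = 1, j = 8.
i stops at index 3 (arr[3]=38 > 28), j stops at index 8 (arr[8]=6 <= 28): swap arr[3] and arr[8], array becomes [28, 27, 19, 6, 5, 22, 5, 18, 38]
i ends at 8, j ends at 7: the pointers have crossed (j < i), so scanning stops.

Swap pivot arr[0] with arr[7] to place pivot at position 7: [18, 27, 19, 6, 5, 22, 5, 28, 38]
Pivot position: 7

After partitioning with pivot 28, the array becomes [18, 27, 19, 6, 5, 22, 5, 28, 38]. The pivot is placed at index 7. All elements to the left of the pivot are <= 28, and all elements to the right are > 28.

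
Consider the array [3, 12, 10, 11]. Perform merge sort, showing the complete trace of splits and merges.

Merge sort trace:

Split: [3, 12, 10, 11] -> [3, 12] and [10, 11]
  Split: [3, 12] -> [3] and [12]
  Merge: [3] + [12] -> [3, 12]
  Split: [10, 11] -> [10] and [11]
  Merge: [10] + [11] -> [10, 11]
Merge: [3, 12] + [10, 11] -> [3, 10, 11, 12]

Final sorted array: [3, 10, 11, 12]

The merge sort proceeds by recursively splitting the array and merging sorted halves.
After all merges, the sorted array is [3, 10, 11, 12].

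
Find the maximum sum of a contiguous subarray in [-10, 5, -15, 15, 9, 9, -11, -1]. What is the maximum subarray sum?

Using Kadane's algorithm on [-10, 5, -15, 15, 9, 9, -11, -1]:

Scanning through the array:
Position 1 (value 5): max_ending_here = 5, max_so_far = 5
Position 2 (value -15): max_ending_here = -10, max_so_far = 5
Position 3 (value 15): max_ending_here = 15, max_so_far = 15
Position 4 (value 9): max_ending_here = 24, max_so_far = 24
Position 5 (value 9): max_ending_here = 33, max_so_far = 33
Position 6 (value -11): max_ending_here = 22, max_so_far = 33
Position 7 (value -1): max_ending_here = 21, max_so_far = 33

Maximum subarray: [15, 9, 9]
Maximum sum: 33

The maximum subarray is [15, 9, 9] with sum 33. This subarray runs from index 3 to index 5.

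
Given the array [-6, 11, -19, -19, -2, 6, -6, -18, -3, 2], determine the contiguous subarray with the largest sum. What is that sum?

Using Kadane's algorithm on [-6, 11, -19, -19, -2, 6, -6, -18, -3, 2]:

Scanning through the array:
Position 1 (value 11): max_ending_here = 11, max_so_far = 11
Position 2 (value -19): max_ending_here = -8, max_so_far = 11
Position 3 (value -19): max_ending_here = -19, max_so_far = 11
Position 4 (value -2): max_ending_here = -2, max_so_far = 11
Position 5 (value 6): max_ending_here = 6, max_so_far = 11
Position 6 (value -6): max_ending_here = 0, max_so_far = 11
Position 7 (value -18): max_ending_here = -18, max_so_far = 11
Position 8 (value -3): max_ending_here = -3, max_so_far = 11
Position 9 (value 2): max_ending_here = 2, max_so_far = 11

Maximum subarray: [11]
Maximum sum: 11

The maximum subarray is [11] with sum 11. This subarray runs from index 1 to index 1.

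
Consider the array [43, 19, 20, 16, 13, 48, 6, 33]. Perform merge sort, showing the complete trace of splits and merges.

Merge sort trace:

Split: [43, 19, 20, 16, 13, 48, 6, 33] -> [43, 19, 20, 16] and [13, 48, 6, 33]
  Split: [43, 19, 20, 16] -> [43, 19] and [20, 16]
    Split: [43, 19] -> [43] and [19]
    Merge: [43] + [19] -> [19, 43]
    Split: [20, 16] -> [20] and [16]
    Merge: [20] + [16] -> [16, 20]
  Merge: [19, 43] + [16, 20] -> [16, 19, 20, 43]
  Split: [13, 48, 6, 33] -> [13, 48] and [6, 33]
    Split: [13, 48] -> [13] and [48]
    Merge: [13] + [48] -> [13, 48]
    Split: [6, 33] -> [6] and [33]
    Merge: [6] + [33] -> [6, 33]
  Merge: [13, 48] + [6, 33] -> [6, 13, 33, 48]
Merge: [16, 19, 20, 43] + [6, 13, 33, 48] -> [6, 13, 16, 19, 20, 33, 43, 48]

Final sorted array: [6, 13, 16, 19, 20, 33, 43, 48]

The merge sort proceeds by recursively splitting the array and merging sorted halves.
After all merges, the sorted array is [6, 13, 16, 19, 20, 33, 43, 48].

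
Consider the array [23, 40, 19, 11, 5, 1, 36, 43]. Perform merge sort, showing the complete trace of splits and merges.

Merge sort trace:

Split: [23, 40, 19, 11, 5, 1, 36, 43] -> [23, 40, 19, 11] and [5, 1, 36, 43]
  Split: [23, 40, 19, 11] -> [23, 40] and [19, 11]
    Split: [23, 40] -> [23] and [40]
    Merge: [23] + [40] -> [23, 40]
    Split: [19, 11] -> [19] and [11]
    Merge: [19] + [11] -> [11, 19]
  Merge: [23, 40] + [11, 19] -> [11, 19, 23, 40]
  Split: [5, 1, 36, 43] -> [5, 1] and [36, 43]
    Split: [5, 1] -> [5] and [1]
    Merge: [5] + [1] -> [1, 5]
    Split: [36, 43] -> [36] and [43]
    Merge: [36] + [43] -> [36, 43]
  Merge: [1, 5] + [36, 43] -> [1, 5, 36, 43]
Merge: [11, 19, 23, 40] + [1, 5, 36, 43] -> [1, 5, 11, 19, 23, 36, 40, 43]

Final sorted array: [1, 5, 11, 19, 23, 36, 40, 43]

The merge sort proceeds by recursively splitting the array and merging sorted halves.
After all merges, the sorted array is [1, 5, 11, 19, 23, 36, 40, 43].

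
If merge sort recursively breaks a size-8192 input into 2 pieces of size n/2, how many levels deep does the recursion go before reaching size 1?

For divide and conquer with division factor 2:

Problem sizes at each level:
Level 0: 8192
Level 1: 4096
Level 2: 2048
Level 3: 1024
Level 4: 512
Level 5: 256
Level 6: 128
Level 7: 64
Level 8: 32
Level 9: 16
Level 10: 8
Level 11: 4
Level 12: 2
Level 13: 1

The root is level 0 and the size-1 base case is level 13 (the tree spans levels 0 through 13, i.e. 14 levels counting the root), so the depth is the number of divisions: log_2(8192) = 13

The recursion tree depth is log_2(8192) = 13. At each level, the problem size is divided by 2, so it takes 13 divisions to reduce to a base case of size 1. The algorithm makes 2 recursive calls at each level.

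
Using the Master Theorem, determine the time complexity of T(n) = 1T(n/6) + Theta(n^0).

Master Theorem for T(n) = 1T(n/6) + O(n^0):

a = 1, b = 6, c = 0
log_b(a) = log_6(1) = 0.0000

Case 2: c = 0 = log_6(1) = 0.0000
T(n) = O(n^0 log n) = O(log n)

For T(n) = 1T(n/6) + O(n^0): log_6(1) = 0.0000. This is Case 2 of the Master Theorem (c = log_b(a), equal work at all levels), giving O(log n).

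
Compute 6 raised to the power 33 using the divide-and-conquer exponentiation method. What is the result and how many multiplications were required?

Computing 6^33 by squaring (build up from 6^1; each line after the first costs one multiplication):

6^1 = 6
6^2 = (6^1)^2 = 6^2 = 36
6^4 = (6^2)^2 = 36^2 = 1296
6^8 = (6^4)^2 = 1296^2 = 1679616
6^16 = (6^8)^2 = 1679616^2 = 2821109907456
6^32 = (6^16)^2 = 2821109907456^2 = 7958661109946400884391936
6^33 = 6 * 6^32 = 6 * 7958661109946400884391936 = 47751966659678405306351616

Result: 47751966659678405306351616
Multiplications needed: 6 (6 lines after 6^1)

6^33 = 47751966659678405306351616. Using exponentiation by squaring, this requires 6 multiplications. The key idea: if the exponent is even, square the half-power; if odd, multiply by the base once.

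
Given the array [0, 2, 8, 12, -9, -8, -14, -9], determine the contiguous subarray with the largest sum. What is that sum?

Using Kadane's algorithm on [0, 2, 8, 12, -9, -8, -14, -9]:

Scanning through the array:
Position 1 (value 2): max_ending_here = 2, max_so_far = 2
Position 2 (value 8): max_ending_here = 10, max_so_far = 10
Position 3 (value 12): max_ending_here = 22, max_so_far = 22
Position 4 (value -9): max_ending_here = 13, max_so_far = 22
Position 5 (value -8): max_ending_here = 5, max_so_far = 22
Position 6 (value -14): max_ending_here = -9, max_so_far = 22
Position 7 (value -9): max_ending_here = -9, max_so_far = 22

Maximum subarray: [0, 2, 8, 12]
Maximum sum: 22

The maximum subarray is [0, 2, 8, 12] with sum 22. This subarray runs from index 0 to index 3.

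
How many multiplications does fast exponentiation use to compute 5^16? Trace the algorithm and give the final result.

Computing 5^16 by squaring (build up from 5^1; each line after the first costs one multiplication):

5^1 = 5
5^2 = (5^1)^2 = 5^2 = 25
5^4 = (5^2)^2 = 25^2 = 625
5^8 = (5^4)^2 = 625^2 = 390625
5^16 = (5^8)^2 = 390625^2 = 152587890625

Result: 152587890625
Multiplications needed: 4 (4 lines after 5^1)

5^16 = 152587890625. Using exponentiation by squaring, this requires 4 multiplications. The key idea: if the exponent is even, square the half-power; if odd, multiply by the base once.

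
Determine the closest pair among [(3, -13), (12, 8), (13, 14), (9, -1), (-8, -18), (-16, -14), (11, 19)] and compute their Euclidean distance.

Computing all pairwise distances among 7 points:

d((3, -13), (12, 8)) = 22.8473
d((3, -13), (13, 14)) = 28.7924
d((3, -13), (9, -1)) = 13.4164
d((3, -13), (-8, -18)) = 12.083
d((3, -13), (-16, -14)) = 19.0263
d((3, -13), (11, 19)) = 32.9848
d((12, 8), (13, 14)) = 6.0828
d((12, 8), (9, -1)) = 9.4868
d((12, 8), (-8, -18)) = 32.8024
d((12, 8), (-16, -14)) = 35.609
d((12, 8), (11, 19)) = 11.0454
d((13, 14), (9, -1)) = 15.5242
d((13, 14), (-8, -18)) = 38.2753
d((13, 14), (-16, -14)) = 40.3113
d((13, 14), (11, 19)) = 5.3852 <-- minimum
d((9, -1), (-8, -18)) = 24.0416
d((9, -1), (-16, -14)) = 28.178
d((9, -1), (11, 19)) = 20.0998
d((-8, -18), (-16, -14)) = 8.9443
d((-8, -18), (11, 19)) = 41.5933
d((-16, -14), (11, 19)) = 42.638

Closest pair: (13, 14) and (11, 19) with distance 5.3852

The closest pair is (13, 14) and (11, 19) with Euclidean distance 5.3852. For 7 points, brute-force pairwise comparison is shown above. For large n, the divide-and-conquer algorithm (sort by x, recurse on halves, check the dividing strip) achieves O(n log n).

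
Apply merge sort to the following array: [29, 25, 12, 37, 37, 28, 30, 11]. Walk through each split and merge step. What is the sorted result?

Merge sort trace:

Split: [29, 25, 12, 37, 37, 28, 30, 11] -> [29, 25, 12, 37] and [37, 28, 30, 11]
  Split: [29, 25, 12, 37] -> [29, 25] and [12, 37]
    Split: [29, 25] -> [29] and [25]
    Merge: [29] + [25] -> [25, 29]
    Split: [12, 37] -> [12] and [37]
    Merge: [12] + [37] -> [12, 37]
  Merge: [25, 29] + [12, 37] -> [12, 25, 29, 37]
  Split: [37, 28, 30, 11] -> [37, 28] and [30, 11]
    Split: [37, 28] -> [37] and [28]
    Merge: [37] + [28] -> [28, 37]
    Split: [30, 11] -> [30] and [11]
    Merge: [30] + [11] -> [11, 30]
  Merge: [28, 37] + [11, 30] -> [11, 28, 30, 37]
Merge: [12, 25, 29, 37] + [11, 28, 30, 37] -> [11, 12, 25, 28, 29, 30, 37, 37]

Final sorted array: [11, 12, 25, 28, 29, 30, 37, 37]

The merge sort proceeds by recursively splitting the array and merging sorted halves.
After all merges, the sorted array is [11, 12, 25, 28, 29, 30, 37, 37].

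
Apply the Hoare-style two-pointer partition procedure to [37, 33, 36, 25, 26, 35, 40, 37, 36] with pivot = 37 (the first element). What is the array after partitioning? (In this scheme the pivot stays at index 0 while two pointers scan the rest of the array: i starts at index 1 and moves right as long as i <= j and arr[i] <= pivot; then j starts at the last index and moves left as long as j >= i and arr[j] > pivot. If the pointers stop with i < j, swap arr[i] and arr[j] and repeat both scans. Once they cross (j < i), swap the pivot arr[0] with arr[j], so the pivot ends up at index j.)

Hoare-style two-pointer partition with pivot = 37:

Initial array: [37, 33, 36, 25, 26, 35, 40, 37, 36]

Pointers start at i = 1, j = 8.
i stops at index 6 (arr[6]=40 > 37), j stops at index 8 (arr[8]=36 <= 37): swap arr[6] and arr[8], array becomes [37, 33, 36, 25, 26, 35, 36, 37, 40]
i ends at 8, j ends at 7: the pointers have crossed (j < i), so scanning stops.

Swap pivot arr[0] with arr[7] to place pivot at position 7: [37, 33, 36, 25, 26, 35, 36, 37, 40]
Pivot position: 7

After partitioning with pivot 37, the array becomes [37, 33, 36, 25, 26, 35, 36, 37, 40]. The pivot is placed at index 7. All elements to the left of the pivot are <= 37, and all elements to the right are > 37.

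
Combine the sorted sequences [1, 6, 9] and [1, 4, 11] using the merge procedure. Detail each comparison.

Merging process:

Compare 1 vs 1: take 1 from left. Merged: [1]
Compare 6 vs 1: take 1 from right. Merged: [1, 1]
Compare 6 vs 4: take 4 from right. Merged: [1, 1, 4]
Compare 6 vs 11: take 6 from left. Merged: [1, 1, 4, 6]
Compare 9 vs 11: take 9 from left. Merged: [1, 1, 4, 6, 9]
Append remaining from right: [11]. Merged: [1, 1, 4, 6, 9, 11]

Final merged array: [1, 1, 4, 6, 9, 11]
Total comparisons: 5

The merged array is [1, 1, 4, 6, 9, 11], requiring 5 comparisons. The merge step runs in O(n) time where n is the total number of elements.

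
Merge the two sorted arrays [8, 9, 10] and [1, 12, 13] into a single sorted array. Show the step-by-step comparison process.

Merging process:

Compare 8 vs 1: take 1 from right. Merged: [1]
Compare 8 vs 12: take 8 from left. Merged: [1, 8]
Compare 9 vs 12: take 9 from left. Merged: [1, 8, 9]
Compare 10 vs 12: take 10 from left. Merged: [1, 8, 9, 10]
Append remaining from right: [12, 13]. Merged: [1, 8, 9, 10, 12, 13]

Final merged array: [1, 8, 9, 10, 12, 13]
Total comparisons: 4

The merged array is [1, 8, 9, 10, 12, 13], requiring 4 comparisons. The merge step runs in O(n) time where n is the total number of elements.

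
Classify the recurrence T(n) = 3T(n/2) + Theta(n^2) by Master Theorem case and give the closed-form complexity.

Master Theorem for T(n) = 3T(n/2) + O(n^2):

a = 3, b = 2, c = 2
log_b(a) = log_2(3) = 1.5850

Case 3: c = 2 > log_2(3) = 1.5850
T(n) = O(n^2) = O(n^2)

For T(n) = 3T(n/2) + O(n^2): log_2(3) = 1.5850. This is Case 3 of the Master Theorem (c > log_b(a), work dominated by root), giving O(n^2).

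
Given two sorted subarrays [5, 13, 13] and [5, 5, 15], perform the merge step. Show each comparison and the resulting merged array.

Merging process:

Compare 5 vs 5: take 5 from left. Merged: [5]
Compare 13 vs 5: take 5 from right. Merged: [5, 5]
Compare 13 vs 5: take 5 from right. Merged: [5, 5, 5]
Compare 13 vs 15: take 13 from left. Merged: [5, 5, 5, 13]
Compare 13 vs 15: take 13 from left. Merged: [5, 5, 5, 13, 13]
Append remaining from right: [15]. Merged: [5, 5, 5, 13, 13, 15]

Final merged array: [5, 5, 5, 13, 13, 15]
Total comparisons: 5

The merged array is [5, 5, 5, 13, 13, 15], requiring 5 comparisons. The merge step runs in O(n) time where n is the total number of elements.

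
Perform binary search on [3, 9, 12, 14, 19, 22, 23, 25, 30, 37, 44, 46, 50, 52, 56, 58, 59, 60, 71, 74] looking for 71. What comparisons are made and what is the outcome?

Binary search for 71 in [3, 9, 12, 14, 19, 22, 23, 25, 30, 37, 44, 46, 50, 52, 56, 58, 59, 60, 71, 74]:

lo=0, hi=19, mid=9, arr[mid]=37 -> 37 < 71, search right half
lo=10, hi=19, mid=14, arr[mid]=56 -> 56 < 71, search right half
lo=15, hi=19, mid=17, arr[mid]=60 -> 60 < 71, search right half
lo=18, hi=19, mid=18, arr[mid]=71 -> Found target at index 18!

Binary search finds 71 at index 18 after 4 comparisons. The search repeatedly halves the search space by comparing with the middle element.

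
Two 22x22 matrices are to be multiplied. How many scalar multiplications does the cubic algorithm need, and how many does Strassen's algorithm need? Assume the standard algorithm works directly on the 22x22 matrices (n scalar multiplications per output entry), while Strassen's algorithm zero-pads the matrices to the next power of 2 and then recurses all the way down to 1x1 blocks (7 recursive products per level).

Matrix multiplication for 22x22 matrices:

Strassen's algorithm requires power-of-2 dimensions. Pad 22x22 to 32x32 (next power of 2).

Standard algorithm: 22^3 = 10648 multiplications
Strassen's algorithm: 7^(log2(32)) = 7^5 = 16807 multiplications
Difference: 10648 - 16807 = -6159 (Strassen uses MORE here due to padding overhead — for small or just-over-power-of-2 n, padding can outweigh the per-level savings)

Standard: 10648 multiplications (22^3). Strassen: 16807 multiplications (7^5, after padding to 32x32). Strassen reduces 8 recursive multiplications to 7 at each level.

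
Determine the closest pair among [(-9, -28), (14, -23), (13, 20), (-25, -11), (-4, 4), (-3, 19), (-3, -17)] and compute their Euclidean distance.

Computing all pairwise distances among 7 points:

d((-9, -28), (14, -23)) = 23.5372
d((-9, -28), (13, 20)) = 52.8015
d((-9, -28), (-25, -11)) = 23.3452
d((-9, -28), (-4, 4)) = 32.3883
d((-9, -28), (-3, 19)) = 47.3814
d((-9, -28), (-3, -17)) = 12.53 <-- minimum
d((14, -23), (13, 20)) = 43.0116
d((14, -23), (-25, -11)) = 40.8044
d((14, -23), (-4, 4)) = 32.45
d((14, -23), (-3, 19)) = 45.31
d((14, -23), (-3, -17)) = 18.0278
d((13, 20), (-25, -11)) = 49.0408
d((13, 20), (-4, 4)) = 23.3452
d((13, 20), (-3, 19)) = 16.0312
d((13, 20), (-3, -17)) = 40.3113
d((-25, -11), (-4, 4)) = 25.807
d((-25, -11), (-3, 19)) = 37.2022
d((-25, -11), (-3, -17)) = 22.8035
d((-4, 4), (-3, 19)) = 15.0333
d((-4, 4), (-3, -17)) = 21.0238
d((-3, 19), (-3, -17)) = 36.0

Closest pair: (-9, -28) and (-3, -17) with distance 12.53

The closest pair is (-9, -28) and (-3, -17) with Euclidean distance 12.53. For 7 points, brute-force pairwise comparison is shown above. For large n, the divide-and-conquer algorithm (sort by x, recurse on halves, check the dividing strip) achieves O(n log n).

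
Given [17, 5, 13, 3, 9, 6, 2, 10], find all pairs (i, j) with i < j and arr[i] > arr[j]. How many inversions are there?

Finding inversions in [17, 5, 13, 3, 9, 6, 2, 10]:

(0, 1): arr[0]=17 > arr[1]=5
(0, 2): arr[0]=17 > arr[2]=13
(0, 3): arr[0]=17 > arr[3]=3
(0, 4): arr[0]=17 > arr[4]=9
(0, 5): arr[0]=17 > arr[5]=6
(0, 6): arr[0]=17 > arr[6]=2
(0, 7): arr[0]=17 > arr[7]=10
(1, 3): arr[1]=5 > arr[3]=3
(1, 6): arr[1]=5 > arr[6]=2
(2, 3): arr[2]=13 > arr[3]=3
(2, 4): arr[2]=13 > arr[4]=9
(2, 5): arr[2]=13 > arr[5]=6
(2, 6): arr[2]=13 > arr[6]=2
(2, 7): arr[2]=13 > arr[7]=10
(3, 6): arr[3]=3 > arr[6]=2
(4, 5): arr[4]=9 > arr[5]=6
(4, 6): arr[4]=9 > arr[6]=2
(5, 6): arr[5]=6 > arr[6]=2

Total inversions: 18

The array has 18 inversion(s): (0,1), (0,2), (0,3), (0,4), (0,5), (0,6), (0,7), (1,3), (1,6), (2,3), (2,4), (2,5), (2,6), (2,7), (3,6), (4,5), (4,6), (5,6). Each pair (i,j) satisfies i < j and arr[i] > arr[j].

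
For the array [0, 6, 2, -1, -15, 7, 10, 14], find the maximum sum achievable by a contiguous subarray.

Using Kadane's algorithm on [0, 6, 2, -1, -15, 7, 10, 14]:

Scanning through the array:
Position 1 (value 6): max_ending_here = 6, max_so_far = 6
Position 2 (value 2): max_ending_here = 8, max_so_far = 8
Position 3 (value -1): max_ending_here = 7, max_so_far = 8
Position 4 (value -15): max_ending_here = -8, max_so_far = 8
Position 5 (value 7): max_ending_here = 7, max_so_far = 8
Position 6 (value 10): max_ending_here = 17, max_so_far = 17
Position 7 (value 14): max_ending_here = 31, max_so_far = 31

Maximum subarray: [7, 10, 14]
Maximum sum: 31

The maximum subarray is [7, 10, 14] with sum 31. This subarray runs from index 5 to index 7.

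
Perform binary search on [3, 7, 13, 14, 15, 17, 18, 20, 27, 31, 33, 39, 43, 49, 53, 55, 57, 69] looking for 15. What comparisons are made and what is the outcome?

Binary search for 15 in [3, 7, 13, 14, 15, 17, 18, 20, 27, 31, 33, 39, 43, 49, 53, 55, 57, 69]:

lo=0, hi=17, mid=8, arr[mid]=27 -> 27 > 15, search left half
lo=0, hi=7, mid=3, arr[mid]=14 -> 14 < 15, search right half
lo=4, hi=7, mid=5, arr[mid]=17 -> 17 > 15, search left half
lo=4, hi=4, mid=4, arr[mid]=15 -> Found target at index 4!

Binary search finds 15 at index 4 after 4 comparisons. The search repeatedly halves the search space by comparing with the middle element.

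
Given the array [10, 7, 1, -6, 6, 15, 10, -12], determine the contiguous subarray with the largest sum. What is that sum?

Using Kadane's algorithm on [10, 7, 1, -6, 6, 15, 10, -12]:

Scanning through the array:
Position 1 (value 7): max_ending_here = 17, max_so_far = 17
Position 2 (value 1): max_ending_here = 18, max_so_far = 18
Position 3 (value -6): max_ending_here = 12, max_so_far = 18
Position 4 (value 6): max_ending_here = 18, max_so_far = 18
Position 5 (value 15): max_ending_here = 33, max_so_far = 33
Position 6 (value 10): max_ending_here = 43, max_so_far = 43
Position 7 (value -12): max_ending_here = 31, max_so_far = 43

Maximum subarray: [10, 7, 1, -6, 6, 15, 10]
Maximum sum: 43

The maximum subarray is [10, 7, 1, -6, 6, 15, 10] with sum 43. This subarray runs from index 0 to index 6.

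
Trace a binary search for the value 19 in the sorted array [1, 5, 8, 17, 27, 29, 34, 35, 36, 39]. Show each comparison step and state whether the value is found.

Binary search for 19 in [1, 5, 8, 17, 27, 29, 34, 35, 36, 39]:

lo=0, hi=9, mid=4, arr[mid]=27 -> 27 > 19, search left half
lo=0, hi=3, mid=1, arr[mid]=5 -> 5 < 19, search right half
lo=2, hi=3, mid=2, arr[mid]=8 -> 8 < 19, search right half
lo=3, hi=3, mid=3, arr[mid]=17 -> 17 < 19, search right half
lo=4 > hi=3, target 19 not found

Binary search determines that 19 is not in the array after 4 comparisons. The search space was exhausted without finding the target.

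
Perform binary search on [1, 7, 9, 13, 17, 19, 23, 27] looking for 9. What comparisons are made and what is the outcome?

Binary search for 9 in [1, 7, 9, 13, 17, 19, 23, 27]:

lo=0, hi=7, mid=3, arr[mid]=13 -> 13 > 9, search left half
lo=0, hi=2, mid=1, arr[mid]=7 -> 7 < 9, search right half
lo=2, hi=2, mid=2, arr[mid]=9 -> Found target at index 2!

Binary search finds 9 at index 2 after 3 comparisons. The search repeatedly halves the search space by comparing with the middle element.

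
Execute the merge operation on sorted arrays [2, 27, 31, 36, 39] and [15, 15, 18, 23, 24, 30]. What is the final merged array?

Merging process:

Compare 2 vs 15: take 2 from left. Merged: [2]
Compare 27 vs 15: take 15 from right. Merged: [2, 15]
Compare 27 vs 15: take 15 from right. Merged: [2, 15, 15]
Compare 27 vs 18: take 18 from right. Merged: [2, 15, 15, 18]
Compare 27 vs 23: take 23 from right. Merged: [2, 15, 15, 18, 23]
Compare 27 vs 24: take 24 from right. Merged: [2, 15, 15, 18, 23, 24]
Compare 27 vs 30: take 27 from left. Merged: [2, 15, 15, 18, 23, 24, 27]
Compare 31 vs 30: take 30 from right. Merged: [2, 15, 15, 18, 23, 24, 27, 30]
Append remaining from left: [31, 36, 39]. Merged: [2, 15, 15, 18, 23, 24, 27, 30, 31, 36, 39]

Final merged array: [2, 15, 15, 18, 23, 24, 27, 30, 31, 36, 39]
Total comparisons: 8

The merged array is [2, 15, 15, 18, 23, 24, 27, 30, 31, 36, 39], requiring 8 comparisons. The merge step runs in O(n) time where n is the total number of elements.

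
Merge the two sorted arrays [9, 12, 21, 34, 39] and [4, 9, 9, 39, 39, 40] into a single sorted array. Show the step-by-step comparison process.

Merging process:

Compare 9 vs 4: take 4 from right. Merged: [4]
Compare 9 vs 9: take 9 from left. Merged: [4, 9]
Compare 12 vs 9: take 9 from right. Merged: [4, 9, 9]
Compare 12 vs 9: take 9 from right. Merged: [4, 9, 9, 9]
Compare 12 vs 39: take 12 from left. Merged: [4, 9, 9, 9, 12]
Compare 21 vs 39: take 21 from left. Merged: [4, 9, 9, 9, 12, 21]
Compare 34 vs 39: take 34 from left. Merged: [4, 9, 9, 9, 12, 21, 34]
Compare 39 vs 39: take 39 from left. Merged: [4, 9, 9, 9, 12, 21, 34, 39]
Append remaining from right: [39, 39, 40]. Merged: [4, 9, 9, 9, 12, 21, 34, 39, 39, 39, 40]

Final merged array: [4, 9, 9, 9, 12, 21, 34, 39, 39, 39, 40]
Total comparisons: 8

The merged array is [4, 9, 9, 9, 12, 21, 34, 39, 39, 39, 40], requiring 8 comparisons. The merge step runs in O(n) time where n is the total number of elements.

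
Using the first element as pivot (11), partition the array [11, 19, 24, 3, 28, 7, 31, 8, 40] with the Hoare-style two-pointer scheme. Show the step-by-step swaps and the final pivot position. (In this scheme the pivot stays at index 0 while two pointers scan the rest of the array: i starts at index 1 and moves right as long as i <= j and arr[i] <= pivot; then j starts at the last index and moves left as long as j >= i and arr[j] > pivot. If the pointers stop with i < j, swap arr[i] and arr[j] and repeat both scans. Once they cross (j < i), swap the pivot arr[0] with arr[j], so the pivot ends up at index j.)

Hoare-style two-pointer partition with pivot = 11:

Initial array: [11, 19, 24, 3, 28, 7, 31, 8, 40]

Pointers start at i = 1, j = 8.
i stops at index 1 (arr[1]=19 > 11), j stops at index 7 (arr[7]=8 <= 11): swap arr[1] and arr[7], array becomes [11, 8, 24, 3, 28, 7, 31, 19, 40]
i stops at index 2 (arr[2]=24 > 11), j stops at index 5 (arr[5]=7 <= 11): swap arr[2] and arr[5], array becomes [11, 8, 7, 3, 28, 24, 31, 19, 40]
i ends at 4, j ends at 3: the pointers have crossed (j < i), so scanning stops.

Swap pivot arr[0] with arr[3] to place pivot at position 3: [3, 8, 7, 11, 28, 24, 31, 19, 40]
Pivot position: 3

After partitioning with pivot 11, the array becomes [3, 8, 7, 11, 28, 24, 31, 19, 40]. The pivot is placed at index 3. All elements to the left of the pivot are <= 11, and all elements to the right are > 11.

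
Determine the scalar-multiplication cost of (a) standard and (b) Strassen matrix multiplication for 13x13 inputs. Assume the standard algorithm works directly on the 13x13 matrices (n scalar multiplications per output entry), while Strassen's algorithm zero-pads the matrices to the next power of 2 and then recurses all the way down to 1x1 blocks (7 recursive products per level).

Matrix multiplication for 13x13 matrices:

Strassen's algorithm requires power-of-2 dimensions. Pad 13x13 to 16x16 (next power of 2).

Standard algorithm: 13^3 = 2197 multiplications
Strassen's algorithm: 7^(log2(16)) = 7^4 = 2401 multiplications
Difference: 2197 - 2401 = -204 (Strassen uses MORE here due to padding overhead — for small or just-over-power-of-2 n, padding can outweigh the per-level savings)

Standard: 2197 multiplications (13^3). Strassen: 2401 multiplications (7^4, after padding to 16x16). Strassen reduces 8 recursive multiplications to 7 at each level.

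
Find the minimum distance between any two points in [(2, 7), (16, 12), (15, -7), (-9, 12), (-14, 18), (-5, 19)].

Computing all pairwise distances among 6 points:

d((2, 7), (16, 12)) = 14.8661
d((2, 7), (15, -7)) = 19.105
d((2, 7), (-9, 12)) = 12.083
d((2, 7), (-14, 18)) = 19.4165
d((2, 7), (-5, 19)) = 13.8924
d((16, 12), (15, -7)) = 19.0263
d((16, 12), (-9, 12)) = 25.0
d((16, 12), (-14, 18)) = 30.5941
d((16, 12), (-5, 19)) = 22.1359
d((15, -7), (-9, 12)) = 30.6105
d((15, -7), (-14, 18)) = 38.2884
d((15, -7), (-5, 19)) = 32.8024
d((-9, 12), (-14, 18)) = 7.8102 <-- minimum
d((-9, 12), (-5, 19)) = 8.0623
d((-14, 18), (-5, 19)) = 9.0554

Closest pair: (-9, 12) and (-14, 18) with distance 7.8102

The closest pair is (-9, 12) and (-14, 18) with Euclidean distance 7.8102. For 6 points, brute-force pairwise comparison is shown above. For large n, the divide-and-conquer algorithm (sort by x, recurse on halves, check the dividing strip) achieves O(n log n).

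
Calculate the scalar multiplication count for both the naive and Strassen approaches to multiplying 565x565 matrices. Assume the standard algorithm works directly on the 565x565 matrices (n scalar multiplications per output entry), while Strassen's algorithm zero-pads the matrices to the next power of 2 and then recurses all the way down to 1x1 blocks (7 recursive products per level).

Matrix multiplication for 565x565 matrices:

Strassen's algorithm requires power-of-2 dimensions. Pad 565x565 to 1024x1024 (next power of 2).

Standard algorithm: 565^3 = 180362125 multiplications
Strassen's algorithm: 7^(log2(1024)) = 7^10 = 282475249 multiplications
Difference: 180362125 - 282475249 = -102113124 (Strassen uses MORE here due to padding overhead — for small or just-over-power-of-2 n, padding can outweigh the per-level savings)

Standard: 180362125 multiplications (565^3). Strassen: 282475249 multiplications (7^10, after padding to 1024x1024). Strassen reduces 8 recursive multiplications to 7 at each level.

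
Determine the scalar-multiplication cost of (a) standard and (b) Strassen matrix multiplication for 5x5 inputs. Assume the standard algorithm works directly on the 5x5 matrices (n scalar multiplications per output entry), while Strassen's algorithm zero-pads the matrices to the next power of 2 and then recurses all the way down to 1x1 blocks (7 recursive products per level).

Matrix multiplication for 5x5 matrices:

Strassen's algorithm requires power-of-2 dimensions. Pad 5x5 to 8x8 (next power of 2).

Standard algorithm: 5^3 = 125 multiplications
Strassen's algorithm: 7^(log2(8)) = 7^3 = 343 multiplications
Difference: 125 - 343 = -218 (Strassen uses MORE here due to padding overhead — for small or just-over-power-of-2 n, padding can outweigh the per-level savings)

Standard: 125 multiplications (5^3). Strassen: 343 multiplications (7^3, after padding to 8x8). Strassen reduces 8 recursive multiplications to 7 at each level.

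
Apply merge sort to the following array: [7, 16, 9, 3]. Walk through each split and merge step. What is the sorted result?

Merge sort trace:

Split: [7, 16, 9, 3] -> [7, 16] and [9, 3]
  Split: [7, 16] -> [7] and [16]
  Merge: [7] + [16] -> [7, 16]
  Split: [9, 3] -> [9] and [3]
  Merge: [9] + [3] -> [3, 9]
Merge: [7, 16] + [3, 9] -> [3, 7, 9, 16]

Final sorted array: [3, 7, 9, 16]

The merge sort proceeds by recursively splitting the array and merging sorted halves.
After all merges, the sorted array is [3, 7, 9, 16].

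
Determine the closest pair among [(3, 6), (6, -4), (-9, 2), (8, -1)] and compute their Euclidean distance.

Computing all pairwise distances among 4 points:

d((3, 6), (6, -4)) = 10.4403
d((3, 6), (-9, 2)) = 12.6491
d((3, 6), (8, -1)) = 8.6023
d((6, -4), (-9, 2)) = 16.1555
d((6, -4), (8, -1)) = 3.6056 <-- minimum
d((-9, 2), (8, -1)) = 17.2627

Closest pair: (6, -4) and (8, -1) with distance 3.6056

The closest pair is (6, -4) and (8, -1) with Euclidean distance 3.6056. For 4 points, brute-force pairwise comparison is shown above. For large n, the divide-and-conquer algorithm (sort by x, recurse on halves, check the dividing strip) achieves O(n log n).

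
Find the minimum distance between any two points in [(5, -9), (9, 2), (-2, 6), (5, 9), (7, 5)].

Computing all pairwise distances among 5 points:

d((5, -9), (9, 2)) = 11.7047
d((5, -9), (-2, 6)) = 16.5529
d((5, -9), (5, 9)) = 18.0
d((5, -9), (7, 5)) = 14.1421
d((9, 2), (-2, 6)) = 11.7047
d((9, 2), (5, 9)) = 8.0623
d((9, 2), (7, 5)) = 3.6056 <-- minimum
d((-2, 6), (5, 9)) = 7.6158
d((-2, 6), (7, 5)) = 9.0554
d((5, 9), (7, 5)) = 4.4721

Closest pair: (9, 2) and (7, 5) with distance 3.6056

The closest pair is (9, 2) and (7, 5) with Euclidean distance 3.6056. For 5 points, brute-force pairwise comparison is shown above. For large n, the divide-and-conquer algorithm (sort by x, recurse on halves, check the dividing strip) achieves O(n log n).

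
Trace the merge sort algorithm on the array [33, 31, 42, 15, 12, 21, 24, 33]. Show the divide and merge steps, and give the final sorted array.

Merge sort trace:

Split: [33, 31, 42, 15, 12, 21, 24, 33] -> [33, 31, 42, 15] and [12, 21, 24, 33]
  Split: [33, 31, 42, 15] -> [33, 31] and [42, 15]
    Split: [33, 31] -> [33] and [31]
    Merge: [33] + [31] -> [31, 33]
    Split: [42, 15] -> [42] and [15]
    Merge: [42] + [15] -> [15, 42]
  Merge: [31, 33] + [15, 42] -> [15, 31, 33, 42]
  Split: [12, 21, 24, 33] -> [12, 21] and [24, 33]
    Split: [12, 21] -> [12] and [21]
    Merge: [12] + [21] -> [12, 21]
    Split: [24, 33] -> [24] and [33]
    Merge: [24] + [33] -> [24, 33]
  Merge: [12, 21] + [24, 33] -> [12, 21, 24, 33]
Merge: [15, 31, 33, 42] + [12, 21, 24, 33] -> [12, 15, 21, 24, 31, 33, 33, 42]

Final sorted array: [12, 15, 21, 24, 31, 33, 33, 42]

The merge sort proceeds by recursively splitting the array and merging sorted halves.
After all merges, the sorted array is [12, 15, 21, 24, 31, 33, 33, 42].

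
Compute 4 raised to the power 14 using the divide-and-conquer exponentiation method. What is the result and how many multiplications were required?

Computing 4^14 by squaring (build up from 4^1; each line after the first costs one multiplication):

4^1 = 4
4^2 = (4^1)^2 = 4^2 = 16
4^3 = 4 * 4^2 = 4 * 16 = 64
4^6 = (4^3)^2 = 64^2 = 4096
4^7 = 4 * 4^6 = 4 * 4096 = 16384
4^14 = (4^7)^2 = 16384^2 = 268435456

Result: 268435456
Multiplications needed: 5 (5 lines after 4^1)

4^14 = 268435456. Using exponentiation by squaring, this requires 5 multiplications. The key idea: if the exponent is even, square the half-power; if odd, multiply by the base once.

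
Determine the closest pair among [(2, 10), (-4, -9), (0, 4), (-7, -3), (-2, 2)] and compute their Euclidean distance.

Computing all pairwise distances among 5 points:

d((2, 10), (-4, -9)) = 19.9249
d((2, 10), (0, 4)) = 6.3246
d((2, 10), (-7, -3)) = 15.8114
d((2, 10), (-2, 2)) = 8.9443
d((-4, -9), (0, 4)) = 13.6015
d((-4, -9), (-7, -3)) = 6.7082
d((-4, -9), (-2, 2)) = 11.1803
d((0, 4), (-7, -3)) = 9.8995
d((0, 4), (-2, 2)) = 2.8284 <-- minimum
d((-7, -3), (-2, 2)) = 7.0711

Closest pair: (0, 4) and (-2, 2) with distance 2.8284

The closest pair is (0, 4) and (-2, 2) with Euclidean distance 2.8284. For 5 points, brute-force pairwise comparison is shown above. For large n, the divide-and-conquer algorithm (sort by x, recurse on halves, check the dividing strip) achieves O(n log n).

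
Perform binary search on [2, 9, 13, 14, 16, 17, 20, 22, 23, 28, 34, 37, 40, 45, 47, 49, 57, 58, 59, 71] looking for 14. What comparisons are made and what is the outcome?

Binary search for 14 in [2, 9, 13, 14, 16, 17, 20, 22, 23, 28, 34, 37, 40, 45, 47, 49, 57, 58, 59, 71]:

lo=0, hi=19, mid=9, arr[mid]=28 -> 28 > 14, search left half
lo=0, hi=8, mid=4, arr[mid]=16 -> 16 > 14, search left half
lo=0, hi=3, mid=1, arr[mid]=9 -> 9 < 14, search right half
lo=2, hi=3, mid=2, arr[mid]=13 -> 13 < 14, search right half
lo=3, hi=3, mid=3, arr[mid]=14 -> Found target at index 3!

Binary search finds 14 at index 3 after 5 comparisons. The search repeatedly halves the search space by comparing with the middle element.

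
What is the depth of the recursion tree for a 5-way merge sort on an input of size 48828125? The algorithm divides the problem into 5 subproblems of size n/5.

For divide and conquer with division factor 5:

Problem sizes at each level:
Level 0: 48828125
Level 1: 9765625
Level 2: 1953125
Level 3: 390625
Level 4: 78125
Level 5: 15625
Level 6: 3125
Level 7: 625
Level 8: 125
Level 9: 25
Level 10: 5
Level 11: 1

The root is level 0 and the size-1 base case is level 11 (the tree spans levels 0 through 11, i.e. 12 levels counting the root), so the depth is the number of divisions: log_5(48828125) = 11

The recursion tree depth is log_5(48828125) = 11. At each level, the problem size is divided by 5, so it takes 11 divisions to reduce to a base case of size 1. The algorithm makes 5 recursive calls at each level.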